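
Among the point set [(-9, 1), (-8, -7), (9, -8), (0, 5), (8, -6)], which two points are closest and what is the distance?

Computing all pairwise distances among 5 points:

d((-9, 1), (-8, -7)) = 8.0623
d((-9, 1), (9, -8)) = 20.1246
d((-9, 1), (0, 5)) = 9.8489
d((-9, 1), (8, -6)) = 18.3848
d((-8, -7), (9, -8)) = 17.0294
d((-8, -7), (0, 5)) = 14.4222
d((-8, -7), (8, -6)) = 16.0312
d((9, -8), (0, 5)) = 15.8114
d((9, -8), (8, -6)) = 2.2361 <-- minimum
d((0, 5), (8, -6)) = 13.6015

Closest pair: (9, -8) and (8, -6) with distance 2.2361

The closest pair is (9, -8) and (8, -6) with Euclidean distance 2.2361. For 5 points, brute-force pairwise comparison is shown above. For large n, the divide-and-conquer algorithm (sort by x, recurse on halves, check the dividing strip) achieves O(n log n).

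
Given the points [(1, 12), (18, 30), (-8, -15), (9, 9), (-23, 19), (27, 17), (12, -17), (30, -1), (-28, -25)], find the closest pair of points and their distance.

Computing all pairwise distances among 9 points:

d((1, 12), (18, 30)) = 24.7588
d((1, 12), (-8, -15)) = 28.4605
d((1, 12), (9, 9)) = 8.544 <-- minimum
d((1, 12), (-23, 19)) = 25.0
d((1, 12), (27, 17)) = 26.4764
d((1, 12), (12, -17)) = 31.0161
d((1, 12), (30, -1)) = 31.7805
d((1, 12), (-28, -25)) = 47.0106
d((18, 30), (-8, -15)) = 51.9711
d((18, 30), (9, 9)) = 22.8473
d((18, 30), (-23, 19)) = 42.45
d((18, 30), (27, 17)) = 15.8114
d((18, 30), (12, -17)) = 47.3814
d((18, 30), (30, -1)) = 33.2415
d((18, 30), (-28, -25)) = 71.7008
d((-8, -15), (9, 9)) = 29.4109
d((-8, -15), (-23, 19)) = 37.1618
d((-8, -15), (27, 17)) = 47.4236
d((-8, -15), (12, -17)) = 20.0998
d((-8, -15), (30, -1)) = 40.4969
d((-8, -15), (-28, -25)) = 22.3607
d((9, 9), (-23, 19)) = 33.5261
d((9, 9), (27, 17)) = 19.6977
d((9, 9), (12, -17)) = 26.1725
d((9, 9), (30, -1)) = 23.2594
d((9, 9), (-28, -25)) = 50.2494
d((-23, 19), (27, 17)) = 50.04
d((-23, 19), (12, -17)) = 50.2096
d((-23, 19), (30, -1)) = 56.648
d((-23, 19), (-28, -25)) = 44.2832
d((27, 17), (12, -17)) = 37.1618
d((27, 17), (30, -1)) = 18.2483
d((27, 17), (-28, -25)) = 69.2026
d((12, -17), (30, -1)) = 24.0832
d((12, -17), (-28, -25)) = 40.7922
d((30, -1), (-28, -25)) = 62.7694

Closest pair: (1, 12) and (9, 9) with distance 8.544

The closest pair is (1, 12) and (9, 9) with Euclidean distance 8.544. For 9 points, brute-force pairwise comparison is shown above. For large n, the divide-and-conquer algorithm (sort by x, recurse on halves, check the dividing strip) achieves O(n log n).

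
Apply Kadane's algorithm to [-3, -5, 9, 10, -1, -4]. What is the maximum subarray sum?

Using Kadane's algorithm on [-3, -5, 9, 10, -1, -4]:

Scanning through the array:
Position 1 (value -5): max_ending_here = -5, max_so_far = -3
Position 2 (value 9): max_ending_here = 9, max_so_far = 9
Position 3 (value 10): max_ending_here = 19, max_so_far = 19
Position 4 (value -1): max_ending_here = 18, max_so_far = 19
Position 5 (value -4): max_ending_here = 14, max_so_far = 19

Maximum subarray: [9, 10]
Maximum sum: 19

The maximum subarray is [9, 10] with sum 19. This subarray runs from index 2 to index 3.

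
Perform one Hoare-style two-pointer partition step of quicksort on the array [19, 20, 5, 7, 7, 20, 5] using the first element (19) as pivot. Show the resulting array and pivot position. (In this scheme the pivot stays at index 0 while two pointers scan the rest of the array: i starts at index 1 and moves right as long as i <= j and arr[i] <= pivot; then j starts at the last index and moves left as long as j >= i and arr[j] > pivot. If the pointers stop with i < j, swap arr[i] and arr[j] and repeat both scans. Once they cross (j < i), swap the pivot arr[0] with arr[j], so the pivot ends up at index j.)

Hoare-style two-pointer partition with pivot = 19:

Initial array: [19, 20, 5, 7, 7, 20, 5]

Pointers start at i = 1, j = 6.
i stops at index 1 (arr[1]=20 > 19), j stops at index 6 (arr[6]=5 <= 19): swap arr[1] and arr[6], array becomes [19, 5, 5, 7, 7, 20, 20]
i ends at 5, j ends at 4: the pointers have crossed (j < i), so scanning stops.

Swap pivot arr[0] with arr[4] to place pivot at position 4: [7, 5, 5, 7, 19, 20, 20]
Pivot position: 4

After partitioning with pivot 19, the array becomes [7, 5, 5, 7, 19, 20, 20]. The pivot is placed at index 4. All elements to the left of the pivot are <= 19, and all elements to the right are > 19.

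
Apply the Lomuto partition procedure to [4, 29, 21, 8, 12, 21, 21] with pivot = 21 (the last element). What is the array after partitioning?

Lomuto partition with pivot = 21:

Initial array: [4, 29, 21, 8, 12, 21, 21]

arr[0]=4 <= 21: swap with position 0, array becomes [4, 29, 21, 8, 12, 21, 21]
arr[1]=29 > 21: no swap
arr[2]=21 <= 21: swap with position 1, array becomes [4, 21, 29, 8, 12, 21, 21]
arr[3]=8 <= 21: swap with position 2, array becomes [4, 21, 8, 29, 12, 21, 21]
arr[4]=12 <= 21: swap with position 3, array becomes [4, 21, 8, 12, 29, 21, 21]
arr[5]=21 <= 21: swap with position 4, array becomes [4, 21, 8, 12, 21, 29, 21]

Place pivot at position 5: [4, 21, 8, 12, 21, 21, 29]
Pivot position: 5

After partitioning with pivot 21, the array becomes [4, 21, 8, 12, 21, 21, 29]. The pivot is placed at index 5. All elements to the left of the pivot are <= 21, and all elements to the right are > 21.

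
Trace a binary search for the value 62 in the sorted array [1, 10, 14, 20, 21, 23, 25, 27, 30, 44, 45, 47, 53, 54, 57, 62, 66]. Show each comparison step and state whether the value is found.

Binary search for 62 in [1, 10, 14, 20, 21, 23, 25, 27, 30, 44, 45, 47, 53, 54, 57, 62, 66]:

lo=0, hi=16, mid=8, arr[mid]=30 -> 30 < 62, search right half
lo=9, hi=16, mid=12, arr[mid]=53 -> 53 < 62, search right half
lo=13, hi=16, mid=14, arr[mid]=57 -> 57 < 62, search right half
lo=15, hi=16, mid=15, arr[mid]=62 -> Found target at index 15!

Binary search finds 62 at index 15 after 4 comparisons. The search repeatedly halves the search space by comparing with the middle element.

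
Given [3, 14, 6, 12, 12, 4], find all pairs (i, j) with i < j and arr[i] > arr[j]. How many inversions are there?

Finding inversions in [3, 14, 6, 12, 12, 4]:

(1, 2): arr[1]=14 > arr[2]=6
(1, 3): arr[1]=14 > arr[3]=12
(1, 4): arr[1]=14 > arr[4]=12
(1, 5): arr[1]=14 > arr[5]=4
(2, 5): arr[2]=6 > arr[5]=4
(3, 5): arr[3]=12 > arr[5]=4
(4, 5): arr[4]=12 > arr[5]=4

Total inversions: 7

The array has 7 inversion(s): (1,2), (1,3), (1,4), (1,5), (2,5), (3,5), (4,5). Each pair (i,j) satisfies i < j and arr[i] > arr[j].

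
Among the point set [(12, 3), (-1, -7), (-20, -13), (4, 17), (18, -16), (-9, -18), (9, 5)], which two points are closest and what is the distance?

Computing all pairwise distances among 7 points:

d((12, 3), (-1, -7)) = 16.4012
d((12, 3), (-20, -13)) = 35.7771
d((12, 3), (4, 17)) = 16.1245
d((12, 3), (18, -16)) = 19.9249
d((12, 3), (-9, -18)) = 29.6985
d((12, 3), (9, 5)) = 3.6056 <-- minimum
d((-1, -7), (-20, -13)) = 19.9249
d((-1, -7), (4, 17)) = 24.5153
d((-1, -7), (18, -16)) = 21.0238
d((-1, -7), (-9, -18)) = 13.6015
d((-1, -7), (9, 5)) = 15.6205
d((-20, -13), (4, 17)) = 38.4187
d((-20, -13), (18, -16)) = 38.1182
d((-20, -13), (-9, -18)) = 12.083
d((-20, -13), (9, 5)) = 34.1321
d((4, 17), (18, -16)) = 35.8469
d((4, 17), (-9, -18)) = 37.3363
d((4, 17), (9, 5)) = 13.0
d((18, -16), (-9, -18)) = 27.074
d((18, -16), (9, 5)) = 22.8473
d((-9, -18), (9, 5)) = 29.2062

Closest pair: (12, 3) and (9, 5) with distance 3.6056

The closest pair is (12, 3) and (9, 5) with Euclidean distance 3.6056. For 7 points, brute-force pairwise comparison is shown above. For large n, the divide-and-conquer algorithm (sort by x, recurse on halves, check the dividing strip) achieves O(n log n).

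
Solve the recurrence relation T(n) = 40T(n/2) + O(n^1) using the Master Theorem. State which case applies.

Master Theorem for T(n) = 40T(n/2) + O(n^1):

a = 40, b = 2, c = 1
log_b(a) = log_2(40) = 5.3219

Case 1: c = 1 < log_2(40) = 5.3219
T(n) = O(n^(log_2 40))

For T(n) = 40T(n/2) + O(n^1): log_2(40) = 5.3219. This is Case 1 of the Master Theorem (c < log_b(a), work dominated by leaves), giving O(n^(log_2 40)).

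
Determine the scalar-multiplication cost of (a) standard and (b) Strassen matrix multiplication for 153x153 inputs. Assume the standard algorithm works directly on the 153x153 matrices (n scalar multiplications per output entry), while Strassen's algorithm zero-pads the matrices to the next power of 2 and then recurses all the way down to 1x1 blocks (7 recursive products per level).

Matrix multiplication for 153x153 matrices:

Strassen's algorithm requires power-of-2 dimensions. Pad 153x153 to 256x256 (next power of 2).

Standard algorithm: 153^3 = 3581577 multiplications
Strassen's algorithm: 7^(log2(256)) = 7^8 = 5764801 multiplications
Difference: 3581577 - 5764801 = -2183224 (Strassen uses MORE here due to padding overhead — for small or just-over-power-of-2 n, padding can outweigh the per-level savings)

Standard: 3581577 multiplications (153^3). Strassen: 5764801 multiplications (7^8, after padding to 256x256). Strassen reduces 8 recursive multiplications to 7 at each level.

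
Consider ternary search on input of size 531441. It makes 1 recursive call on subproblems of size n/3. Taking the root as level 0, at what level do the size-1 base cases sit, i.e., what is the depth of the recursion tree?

For divide and conquer with division factor 3:

Problem sizes at each level:
Level 0: 531441
Level 1: 177147
Level 2: 59049
Level 3: 19683
Level 4: 6561
Level 5: 2187
Level 6: 729
Level 7: 243
Level 8: 81
Level 9: 27
Level 10: 9
Level 11: 3
Level 12: 1

The root is level 0 and the size-1 base case is level 12 (the tree spans levels 0 through 12, i.e. 13 levels counting the root), so the depth is the number of divisions: log_3(531441) = 12

The recursion tree depth is log_3(531441) = 12. At each level, the problem size is divided by 3, so it takes 12 divisions to reduce to a base case of size 1. The algorithm makes 1 recursive call at each level.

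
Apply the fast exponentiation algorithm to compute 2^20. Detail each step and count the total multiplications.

Computing 2^20 by squaring (build up from 2^1; each line after the first costs one multiplication):

2^1 = 2
2^2 = (2^1)^2 = 2^2 = 4
2^4 = (2^2)^2 = 4^2 = 16
2^5 = 2 * 2^4 = 2 * 16 = 32
2^10 = (2^5)^2 = 32^2 = 1024
2^20 = (2^10)^2 = 1024^2 = 1048576

Result: 1048576
Multiplications needed: 5 (5 lines after 2^1)

2^20 = 1048576. Using exponentiation by squaring, this requires 5 multiplications. The key idea: if the exponent is even, square the half-power; if odd, multiply by the base once.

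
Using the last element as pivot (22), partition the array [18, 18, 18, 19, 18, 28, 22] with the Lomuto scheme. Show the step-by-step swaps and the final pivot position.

Lomuto partition with pivot = 22:

Initial array: [18, 18, 18, 19, 18, 28, 22]

arr[0]=18 <= 22: swap with position 0, array becomes [18, 18, 18, 19, 18, 28, 22]
arr[1]=18 <= 22: swap with position 1, array becomes [18, 18, 18, 19, 18, 28, 22]
arr[2]=18 <= 22: swap with position 2, array becomes [18, 18, 18, 19, 18, 28, 22]
arr[3]=19 <= 22: swap with position 3, array becomes [18, 18, 18, 19, 18, 28, 22]
arr[4]=18 <= 22: swap with position 4, array becomes [18, 18, 18, 19, 18, 28, 22]
arr[5]=28 > 22: no swap

Place pivot at position 5: [18, 18, 18, 19, 18, 22, 28]
Pivot position: 5

After partitioning with pivot 22, the array becomes [18, 18, 18, 19, 18, 22, 28]. The pivot is placed at index 5. All elements to the left of the pivot are <= 22, and all elements to the right are > 22.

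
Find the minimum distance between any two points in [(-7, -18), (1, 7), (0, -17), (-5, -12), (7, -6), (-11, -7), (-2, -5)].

Computing all pairwise distances among 7 points:

d((-7, -18), (1, 7)) = 26.2488
d((-7, -18), (0, -17)) = 7.0711
d((-7, -18), (-5, -12)) = 6.3246 <-- minimum
d((-7, -18), (7, -6)) = 18.4391
d((-7, -18), (-11, -7)) = 11.7047
d((-7, -18), (-2, -5)) = 13.9284
d((1, 7), (0, -17)) = 24.0208
d((1, 7), (-5, -12)) = 19.9249
d((1, 7), (7, -6)) = 14.3178
d((1, 7), (-11, -7)) = 18.4391
d((1, 7), (-2, -5)) = 12.3693
d((0, -17), (-5, -12)) = 7.0711
d((0, -17), (7, -6)) = 13.0384
d((0, -17), (-11, -7)) = 14.8661
d((0, -17), (-2, -5)) = 12.1655
d((-5, -12), (7, -6)) = 13.4164
d((-5, -12), (-11, -7)) = 7.8102
d((-5, -12), (-2, -5)) = 7.6158
d((7, -6), (-11, -7)) = 18.0278
d((7, -6), (-2, -5)) = 9.0554
d((-11, -7), (-2, -5)) = 9.2195

Closest pair: (-7, -18) and (-5, -12) with distance 6.3246

The closest pair is (-7, -18) and (-5, -12) with Euclidean distance 6.3246. For 7 points, brute-force pairwise comparison is shown above. For large n, the divide-and-conquer algorithm (sort by x, recurse on halves, check the dividing strip) achieves O(n log n).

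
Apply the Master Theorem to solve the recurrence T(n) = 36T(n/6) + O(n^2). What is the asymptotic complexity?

Master Theorem for T(n) = 36T(n/6) + O(n^2):

a = 36, b = 6, c = 2
log_b(a) = log_6(36) = 2.0000

Case 2: c = 2 = log_6(36) = 2.0000
T(n) = O(n^2 log n) = O(n^2 log n)

For T(n) = 36T(n/6) + O(n^2): log_6(36) = 2.0000. This is Case 2 of the Master Theorem (c = log_b(a), equal work at all levels), giving O(n^2 log n).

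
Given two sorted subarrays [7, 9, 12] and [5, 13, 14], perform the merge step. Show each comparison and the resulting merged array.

Merging process:

Compare 7 vs 5: take 5 from right. Merged: [5]
Compare 7 vs 13: take 7 from left. Merged: [5, 7]
Compare 9 vs 13: take 9 from left. Merged: [5, 7, 9]
Compare 12 vs 13: take 12 from left. Merged: [5, 7, 9, 12]
Append remaining from right: [13, 14]. Merged: [5, 7, 9, 12, 13, 14]

Final merged array: [5, 7, 9, 12, 13, 14]
Total comparisons: 4

The merged array is [5, 7, 9, 12, 13, 14], requiring 4 comparisons. The merge step runs in O(n) time where n is the total number of elements.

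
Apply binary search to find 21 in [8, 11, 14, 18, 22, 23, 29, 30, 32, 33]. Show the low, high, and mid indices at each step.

Binary search for 21 in [8, 11, 14, 18, 22, 23, 29, 30, 32, 33]:

lo=0, hi=9, mid=4, arr[mid]=22 -> 22 > 21, search left half
lo=0, hi=3, mid=1, arr[mid]=11 -> 11 < 21, search right half
lo=2, hi=3, mid=2, arr[mid]=14 -> 14 < 21, search right half
lo=3, hi=3, mid=3, arr[mid]=18 -> 18 < 21, search right half
lo=4 > hi=3, target 21 not found

Binary search determines that 21 is not in the array after 4 comparisons. The search space was exhausted without finding the target.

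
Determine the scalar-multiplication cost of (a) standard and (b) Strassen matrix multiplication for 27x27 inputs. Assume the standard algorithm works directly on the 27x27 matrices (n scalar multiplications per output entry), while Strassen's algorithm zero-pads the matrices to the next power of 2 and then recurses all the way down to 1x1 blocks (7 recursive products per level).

Matrix multiplication for 27x27 matrices:

Strassen's algorithm requires power-of-2 dimensions. Pad 27x27 to 32x32 (next power of 2).

Standard algorithm: 27^3 = 19683 multiplications
Strassen's algorithm: 7^(log2(32)) = 7^5 = 16807 multiplications
Savings: 19683 - 16807 = 2876 multiplications

Standard: 19683 multiplications (27^3). Strassen: 16807 multiplications (7^5, after padding to 32x32). Strassen reduces 8 recursive multiplications to 7 at each level.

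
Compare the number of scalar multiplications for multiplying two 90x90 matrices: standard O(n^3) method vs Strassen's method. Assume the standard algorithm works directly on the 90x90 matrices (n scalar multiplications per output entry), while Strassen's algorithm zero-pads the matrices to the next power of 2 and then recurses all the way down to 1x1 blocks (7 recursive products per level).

Matrix multiplication for 90x90 matrices:

Strassen's algorithm requires power-of-2 dimensions. Pad 90x90 to 128x128 (next power of 2).

Standard algorithm: 90^3 = 729000 multiplications
Strassen's algorithm: 7^(log2(128)) = 7^7 = 823543 multiplications
Difference: 729000 - 823543 = -94543 (Strassen uses MORE here due to padding overhead — for small or just-over-power-of-2 n, padding can outweigh the per-level savings)

Standard: 729000 multiplications (90^3). Strassen: 823543 multiplications (7^7, after padding to 128x128). Strassen reduces 8 recursive multiplications to 7 at each level.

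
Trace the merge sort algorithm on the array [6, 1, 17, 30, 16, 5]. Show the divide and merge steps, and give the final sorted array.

Merge sort trace:

Split: [6, 1, 17, 30, 16, 5] -> [6, 1, 17] and [30, 16, 5]
  Split: [6, 1, 17] -> [6] and [1, 17]
    Split: [1, 17] -> [1] and [17]
    Merge: [1] + [17] -> [1, 17]
  Merge: [6] + [1, 17] -> [1, 6, 17]
  Split: [30, 16, 5] -> [30] and [16, 5]
    Split: [16, 5] -> [16] and [5]
    Merge: [16] + [5] -> [5, 16]
  Merge: [30] + [5, 16] -> [5, 16, 30]
Merge: [1, 6, 17] + [5, 16, 30] -> [1, 5, 6, 16, 17, 30]

Final sorted array: [1, 5, 6, 16, 17, 30]

The merge sort proceeds by recursively splitting the array and merging sorted halves.
After all merges, the sorted array is [1, 5, 6, 16, 17, 30].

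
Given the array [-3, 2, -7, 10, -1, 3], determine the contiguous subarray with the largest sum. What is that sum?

Using Kadane's algorithm on [-3, 2, -7, 10, -1, 3]:

Scanning through the array:
Position 1 (value 2): max_ending_here = 2, max_so_far = 2
Position 2 (value -7): max_ending_here = -5, max_so_far = 2
Position 3 (value 10): max_ending_here = 10, max_so_far = 10
Position 4 (value -1): max_ending_here = 9, max_so_far = 10
Position 5 (value 3): max_ending_here = 12, max_so_far = 12

Maximum subarray: [10, -1, 3]
Maximum sum: 12

The maximum subarray is [10, -1, 3] with sum 12. This subarray runs from index 3 to index 5.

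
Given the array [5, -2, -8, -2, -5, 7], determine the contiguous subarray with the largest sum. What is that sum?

Using Kadane's algorithm on [5, -2, -8, -2, -5, 7]:

Scanning through the array:
Position 1 (value -2): max_ending_here = 3, max_so_far = 5
Position 2 (value -8): max_ending_here = -5, max_so_far = 5
Position 3 (value -2): max_ending_here = -2, max_so_far = 5
Position 4 (value -5): max_ending_here = -5, max_so_far = 5
Position 5 (value 7): max_ending_here = 7, max_so_far = 7

Maximum subarray: [7]
Maximum sum: 7

The maximum subarray is [7] with sum 7. This subarray runs from index 5 to index 5.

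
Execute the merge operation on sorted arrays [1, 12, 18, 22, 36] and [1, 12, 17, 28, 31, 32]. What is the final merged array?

Merging process:

Compare 1 vs 1: take 1 from left. Merged: [1]
Compare 12 vs 1: take 1 from right. Merged: [1, 1]
Compare 12 vs 12: take 12 from left. Merged: [1, 1, 12]
Compare 18 vs 12: take 12 from right. Merged: [1, 1, 12, 12]
Compare 18 vs 17: take 17 from right. Merged: [1, 1, 12, 12, 17]
Compare 18 vs 28: take 18 from left. Merged: [1, 1, 12, 12, 17, 18]
Compare 22 vs 28: take 22 from left. Merged: [1, 1, 12, 12, 17, 18, 22]
Compare 36 vs 28: take 28 from right. Merged: [1, 1, 12, 12, 17, 18, 22, 28]
Compare 36 vs 31: take 31 from right. Merged: [1, 1, 12, 12, 17, 18, 22, 28, 31]
Compare 36 vs 32: take 32 from right. Merged: [1, 1, 12, 12, 17, 18, 22, 28, 31, 32]
Append remaining from left: [36]. Merged: [1, 1, 12, 12, 17, 18, 22, 28, 31, 32, 36]

Final merged array: [1, 1, 12, 12, 17, 18, 22, 28, 31, 32, 36]
Total comparisons: 10

The merged array is [1, 1, 12, 12, 17, 18, 22, 28, 31, 32, 36], requiring 10 comparisons. The merge step runs in O(n) time where n is the total number of elements.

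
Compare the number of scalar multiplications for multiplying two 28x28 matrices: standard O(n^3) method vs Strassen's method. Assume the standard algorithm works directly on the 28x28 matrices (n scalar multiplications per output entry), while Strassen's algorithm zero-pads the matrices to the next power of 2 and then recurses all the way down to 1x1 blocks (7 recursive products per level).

Matrix multiplication for 28x28 matrices:

Strassen's algorithm requires power-of-2 dimensions. Pad 28x28 to 32x32 (next power of 2).

Standard algorithm: 28^3 = 21952 multiplications
Strassen's algorithm: 7^(log2(32)) = 7^5 = 16807 multiplications
Savings: 21952 - 16807 = 5145 multiplications

Standard: 21952 multiplications (28^3). Strassen: 16807 multiplications (7^5, after padding to 32x32). Strassen reduces 8 recursive multiplications to 7 at each level.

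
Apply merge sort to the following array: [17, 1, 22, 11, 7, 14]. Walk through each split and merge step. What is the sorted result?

Merge sort trace:

Split: [17, 1, 22, 11, 7, 14] -> [17, 1, 22] and [11, 7, 14]
  Split: [17, 1, 22] -> [17] and [1, 22]
    Split: [1, 22] -> [1] and [22]
    Merge: [1] + [22] -> [1, 22]
  Merge: [17] + [1, 22] -> [1, 17, 22]
  Split: [11, 7, 14] -> [11] and [7, 14]
    Split: [7, 14] -> [7] and [14]
    Merge: [7] + [14] -> [7, 14]
  Merge: [11] + [7, 14] -> [7, 11, 14]
Merge: [1, 17, 22] + [7, 11, 14] -> [1, 7, 11, 14, 17, 22]

Final sorted array: [1, 7, 11, 14, 17, 22]

The merge sort proceeds by recursively splitting the array and merging sorted halves.
After all merges, the sorted array is [1, 7, 11, 14, 17, 22].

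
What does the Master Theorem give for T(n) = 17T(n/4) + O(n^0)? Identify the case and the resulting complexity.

Master Theorem for T(n) = 17T(n/4) + O(n^0):

a = 17, b = 4, c = 0
log_b(a) = log_4(17) = 2.0437

Case 1: c = 0 < log_4(17) = 2.0437
T(n) = O(n^(log_4 17))

For T(n) = 17T(n/4) + O(n^0): log_4(17) = 2.0437. This is Case 1 of the Master Theorem (c < log_b(a), work dominated by leaves), giving O(n^(log_4 17)).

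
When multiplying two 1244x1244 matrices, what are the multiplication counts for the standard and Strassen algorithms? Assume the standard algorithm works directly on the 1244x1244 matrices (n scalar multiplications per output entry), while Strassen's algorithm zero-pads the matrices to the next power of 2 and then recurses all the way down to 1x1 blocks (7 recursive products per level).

Matrix multiplication for 1244x1244 matrices:

Strassen's algorithm requires power-of-2 dimensions. Pad 1244x1244 to 2048x2048 (next power of 2).

Standard algorithm: 1244^3 = 1925134784 multiplications
Strassen's algorithm: 7^(log2(2048)) = 7^11 = 1977326743 multiplications
Difference: 1925134784 - 1977326743 = -52191959 (Strassen uses MORE here due to padding overhead — for small or just-over-power-of-2 n, padding can outweigh the per-level savings)

Standard: 1925134784 multiplications (1244^3). Strassen: 1977326743 multiplications (7^11, after padding to 2048x2048). Strassen reduces 8 recursive multiplications to 7 at each level.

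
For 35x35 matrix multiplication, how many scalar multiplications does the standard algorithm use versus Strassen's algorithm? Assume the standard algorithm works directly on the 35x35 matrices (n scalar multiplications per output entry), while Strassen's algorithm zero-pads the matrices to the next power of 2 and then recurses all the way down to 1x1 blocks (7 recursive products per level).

Matrix multiplication for 35x35 matrices:

Strassen's algorithm requires power-of-2 dimensions. Pad 35x35 to 64x64 (next power of 2).

Standard algorithm: 35^3 = 42875 multiplications
Strassen's algorithm: 7^(log2(64)) = 7^6 = 117649 multiplications
Difference: 42875 - 117649 = -74774 (Strassen uses MORE here due to padding overhead — for small or just-over-power-of-2 n, padding can outweigh the per-level savings)

Standard: 42875 multiplications (35^3). Strassen: 117649 multiplications (7^6, after padding to 64x64). Strassen reduces 8 recursive multiplications to 7 at each level.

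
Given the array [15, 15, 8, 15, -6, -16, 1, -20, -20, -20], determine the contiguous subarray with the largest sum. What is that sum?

Using Kadane's algorithm on [15, 15, 8, 15, -6, -16, 1, -20, -20, -20]:

Scanning through the array:
Position 1 (value 15): max_ending_here = 30, max_so_far = 30
Position 2 (value 8): max_ending_here = 38, max_so_far = 38
Position 3 (value 15): max_ending_here = 53, max_so_far = 53
Position 4 (value -6): max_ending_here = 47, max_so_far = 53
Position 5 (value -16): max_ending_here = 31, max_so_far = 53
Position 6 (value 1): max_ending_here = 32, max_so_far = 53
Position 7 (value -20): max_ending_here = 12, max_so_far = 53
Position 8 (value -20): max_ending_here = -8, max_so_far = 53
Position 9 (value -20): max_ending_here = -20, max_so_far = 53

Maximum subarray: [15, 15, 8, 15]
Maximum sum: 53

The maximum subarray is [15, 15, 8, 15] with sum 53. This subarray runs from index 0 to index 3.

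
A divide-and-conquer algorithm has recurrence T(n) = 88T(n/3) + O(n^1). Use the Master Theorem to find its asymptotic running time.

Master Theorem for T(n) = 88T(n/3) + O(n^1):

a = 88, b = 3, c = 1
log_b(a) = log_3(88) = 4.0754

Case 1: c = 1 < log_3(88) = 4.0754
T(n) = O(n^(log_3 88))

For T(n) = 88T(n/3) + O(n^1): log_3(88) = 4.0754. This is Case 1 of the Master Theorem (c < log_b(a), work dominated by leaves), giving O(n^(log_3 88)).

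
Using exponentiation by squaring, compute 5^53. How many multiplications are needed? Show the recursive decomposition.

Computing 5^53 by squaring (build up from 5^1; each line after the first costs one multiplication):

5^1 = 5
5^2 = (5^1)^2 = 5^2 = 25
5^3 = 5 * 5^2 = 5 * 25 = 125
5^6 = (5^3)^2 = 125^2 = 15625
5^12 = (5^6)^2 = 15625^2 = 244140625
5^13 = 5 * 5^12 = 5 * 244140625 = 1220703125
5^26 = (5^13)^2 = 1220703125^2 = 1490116119384765625
5^52 = (5^26)^2 = 1490116119384765625^2 = 2220446049250313080847263336181640625
5^53 = 5 * 5^52 = 5 * 2220446049250313080847263336181640625 = 11102230246251565404236316680908203125

Result: 11102230246251565404236316680908203125
Multiplications needed: 8 (8 lines after 5^1)

5^53 = 11102230246251565404236316680908203125. Using exponentiation by squaring, this requires 8 multiplications. The key idea: if the exponent is even, square the half-power; if odd, multiply by the base once.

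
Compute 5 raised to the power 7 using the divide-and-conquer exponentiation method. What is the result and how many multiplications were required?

Computing 5^7 by squaring (build up from 5^1; each line after the first costs one multiplication):

5^1 = 5
5^2 = (5^1)^2 = 5^2 = 25
5^3 = 5 * 5^2 = 5 * 25 = 125
5^6 = (5^3)^2 = 125^2 = 15625
5^7 = 5 * 5^6 = 5 * 15625 = 78125

Result: 78125
Multiplications needed: 4 (4 lines after 5^1)

5^7 = 78125. Using exponentiation by squaring, this requires 4 multiplications. The key idea: if the exponent is even, square the half-power; if odd, multiply by the base once.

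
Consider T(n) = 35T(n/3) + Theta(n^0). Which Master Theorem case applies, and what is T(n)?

Master Theorem for T(n) = 35T(n/3) + O(n^0):

a = 35, b = 3, c = 0
log_b(a) = log_3(35) = 3.2362

Case 1: c = 0 < log_3(35) = 3.2362
T(n) = O(n^(log_3 35))

For T(n) = 35T(n/3) + O(n^0): log_3(35) = 3.2362. This is Case 1 of the Master Theorem (c < log_b(a), work dominated by leaves), giving O(n^(log_3 35)).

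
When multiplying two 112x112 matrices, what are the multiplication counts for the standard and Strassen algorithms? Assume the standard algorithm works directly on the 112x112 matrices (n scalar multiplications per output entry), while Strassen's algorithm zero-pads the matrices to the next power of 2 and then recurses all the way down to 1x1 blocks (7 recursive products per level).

Matrix multiplication for 112x112 matrices:

Strassen's algorithm requires power-of-2 dimensions. Pad 112x112 to 128x128 (next power of 2).

Standard algorithm: 112^3 = 1404928 multiplications
Strassen's algorithm: 7^(log2(128)) = 7^7 = 823543 multiplications
Savings: 1404928 - 823543 = 581385 multiplications

Standard: 1404928 multiplications (112^3). Strassen: 823543 multiplications (7^7, after padding to 128x128). Strassen reduces 8 recursive multiplications to 7 at each level.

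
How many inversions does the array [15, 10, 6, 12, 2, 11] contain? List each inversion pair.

Finding inversions in [15, 10, 6, 12, 2, 11]:

(0, 1): arr[0]=15 > arr[1]=10
(0, 2): arr[0]=15 > arr[2]=6
(0, 3): arr[0]=15 > arr[3]=12
(0, 4): arr[0]=15 > arr[4]=2
(0, 5): arr[0]=15 > arr[5]=11
(1, 2): arr[1]=10 > arr[2]=6
(1, 4): arr[1]=10 > arr[4]=2
(2, 4): arr[2]=6 > arr[4]=2
(3, 4): arr[3]=12 > arr[4]=2
(3, 5): arr[3]=12 > arr[5]=11

Total inversions: 10

The array has 10 inversion(s): (0,1), (0,2), (0,3), (0,4), (0,5), (1,2), (1,4), (2,4), (3,4), (3,5). Each pair (i,j) satisfies i < j and arr[i] > arr[j].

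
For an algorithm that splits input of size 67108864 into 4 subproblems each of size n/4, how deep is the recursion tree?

For divide and conquer with division factor 4:

Problem sizes at each level:
Level 0: 67108864
Level 1: 16777216
Level 2: 4194304
Level 3: 1048576
Level 4: 262144
Level 5: 65536
Level 6: 16384
Level 7: 4096
Level 8: 1024
Level 9: 256
Level 10: 64
Level 11: 16
Level 12: 4
Level 13: 1

The root is level 0 and the size-1 base case is level 13 (the tree spans levels 0 through 13, i.e. 14 levels counting the root), so the depth is the number of divisions: log_4(67108864) = 13

The recursion tree depth is log_4(67108864) = 13. At each level, the problem size is divided by 4, so it takes 13 divisions to reduce to a base case of size 1. The algorithm makes 4 recursive calls at each level.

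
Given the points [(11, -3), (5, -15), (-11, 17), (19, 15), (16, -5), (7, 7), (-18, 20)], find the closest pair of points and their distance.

Computing all pairwise distances among 7 points:

d((11, -3), (5, -15)) = 13.4164
d((11, -3), (-11, 17)) = 29.7321
d((11, -3), (19, 15)) = 19.6977
d((11, -3), (16, -5)) = 5.3852 <-- minimum
d((11, -3), (7, 7)) = 10.7703
d((11, -3), (-18, 20)) = 37.0135
d((5, -15), (-11, 17)) = 35.7771
d((5, -15), (19, 15)) = 33.1059
d((5, -15), (16, -5)) = 14.8661
d((5, -15), (7, 7)) = 22.0907
d((5, -15), (-18, 20)) = 41.8808
d((-11, 17), (19, 15)) = 30.0666
d((-11, 17), (16, -5)) = 34.8281
d((-11, 17), (7, 7)) = 20.5913
d((-11, 17), (-18, 20)) = 7.6158
d((19, 15), (16, -5)) = 20.2237
d((19, 15), (7, 7)) = 14.4222
d((19, 15), (-18, 20)) = 37.3363
d((16, -5), (7, 7)) = 15.0
d((16, -5), (-18, 20)) = 42.2019
d((7, 7), (-18, 20)) = 28.178

Closest pair: (11, -3) and (16, -5) with distance 5.3852

The closest pair is (11, -3) and (16, -5) with Euclidean distance 5.3852. For 7 points, brute-force pairwise comparison is shown above. For large n, the divide-and-conquer algorithm (sort by x, recurse on halves, check the dividing strip) achieves O(n log n).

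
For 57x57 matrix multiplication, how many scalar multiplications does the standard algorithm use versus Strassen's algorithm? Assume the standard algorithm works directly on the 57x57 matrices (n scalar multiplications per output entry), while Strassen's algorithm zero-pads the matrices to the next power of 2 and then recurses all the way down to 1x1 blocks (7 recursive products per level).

Matrix multiplication for 57x57 matrices:

Strassen's algorithm requires power-of-2 dimensions. Pad 57x57 to 64x64 (next power of 2).

Standard algorithm: 57^3 = 185193 multiplications
Strassen's algorithm: 7^(log2(64)) = 7^6 = 117649 multiplications
Savings: 185193 - 117649 = 67544 multiplications

Standard: 185193 multiplications (57^3). Strassen: 117649 multiplications (7^6, after padding to 64x64). Strassen reduces 8 recursive multiplications to 7 at each level.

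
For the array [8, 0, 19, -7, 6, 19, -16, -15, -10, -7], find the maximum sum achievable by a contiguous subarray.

Using Kadane's algorithm on [8, 0, 19, -7, 6, 19, -16, -15, -10, -7]:

Scanning through the array:
Position 1 (value 0): max_ending_here = 8, max_so_far = 8
Position 2 (value 19): max_ending_here = 27, max_so_far = 27
Position 3 (value -7): max_ending_here = 20, max_so_far = 27
Position 4 (value 6): max_ending_here = 26, max_so_far = 27
Position 5 (value 19): max_ending_here = 45, max_so_far = 45
Position 6 (value -16): max_ending_here = 29, max_so_far = 45
Position 7 (value -15): max_ending_here = 14, max_so_far = 45
Position 8 (value -10): max_ending_here = 4, max_so_far = 45
Position 9 (value -7): max_ending_here = -3, max_so_far = 45

Maximum subarray: [8, 0, 19, -7, 6, 19]
Maximum sum: 45

The maximum subarray is [8, 0, 19, -7, 6, 19] with sum 45. This subarray runs from index 0 to index 5.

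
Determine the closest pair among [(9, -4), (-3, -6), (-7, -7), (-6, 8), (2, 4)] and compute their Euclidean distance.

Computing all pairwise distances among 5 points:

d((9, -4), (-3, -6)) = 12.1655
d((9, -4), (-7, -7)) = 16.2788
d((9, -4), (-6, 8)) = 19.2094
d((9, -4), (2, 4)) = 10.6301
d((-3, -6), (-7, -7)) = 4.1231 <-- minimum
d((-3, -6), (-6, 8)) = 14.3178
d((-3, -6), (2, 4)) = 11.1803
d((-7, -7), (-6, 8)) = 15.0333
d((-7, -7), (2, 4)) = 14.2127
d((-6, 8), (2, 4)) = 8.9443

Closest pair: (-3, -6) and (-7, -7) with distance 4.1231

The closest pair is (-3, -6) and (-7, -7) with Euclidean distance 4.1231. For 5 points, brute-force pairwise comparison is shown above. For large n, the divide-and-conquer algorithm (sort by x, recurse on halves, check the dividing strip) achieves O(n log n).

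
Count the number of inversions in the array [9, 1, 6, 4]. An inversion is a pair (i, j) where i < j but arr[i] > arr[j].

Finding inversions in [9, 1, 6, 4]:

(0, 1): arr[0]=9 > arr[1]=1
(0, 2): arr[0]=9 > arr[2]=6
(0, 3): arr[0]=9 > arr[3]=4
(2, 3): arr[2]=6 > arr[3]=4

Total inversions: 4

The array has 4 inversion(s): (0,1), (0,2), (0,3), (2,3). Each pair (i,j) satisfies i < j and arr[i] > arr[j].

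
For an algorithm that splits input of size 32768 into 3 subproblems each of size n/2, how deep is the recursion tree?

For divide and conquer with division factor 2:

Problem sizes at each level:
Level 0: 32768
Level 1: 16384
Level 2: 8192
Level 3: 4096
Level 4: 2048
Level 5: 1024
Level 6: 512
Level 7: 256
Level 8: 128
Level 9: 64
Level 10: 32
Level 11: 16
Level 12: 8
Level 13: 4
Level 14: 2
Level 15: 1

The root is level 0 and the size-1 base case is level 15 (the tree spans levels 0 through 15, i.e. 16 levels counting the root), so the depth is the number of divisions: log_2(32768) = 15

The recursion tree depth is log_2(32768) = 15. At each level, the problem size is divided by 2, so it takes 15 divisions to reduce to a base case of size 1. The algorithm makes 3 recursive calls at each level.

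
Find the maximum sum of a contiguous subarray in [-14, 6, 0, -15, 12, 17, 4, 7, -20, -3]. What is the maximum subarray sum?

Using Kadane's algorithm on [-14, 6, 0, -15, 12, 17, 4, 7, -20, -3]:

Scanning through the array:
Position 1 (value 6): max_ending_here = 6, max_so_far = 6
Position 2 (value 0): max_ending_here = 6, max_so_far = 6
Position 3 (value -15): max_ending_here = -9, max_so_far = 6
Position 4 (value 12): max_ending_here = 12, max_so_far = 12
Position 5 (value 17): max_ending_here = 29, max_so_far = 29
Position 6 (value 4): max_ending_here = 33, max_so_far = 33
Position 7 (value 7): max_ending_here = 40, max_so_far = 40
Position 8 (value -20): max_ending_here = 20, max_so_far = 40
Position 9 (value -3): max_ending_here = 17, max_so_far = 40

Maximum subarray: [12, 17, 4, 7]
Maximum sum: 40

The maximum subarray is [12, 17, 4, 7] with sum 40. This subarray runs from index 4 to index 7.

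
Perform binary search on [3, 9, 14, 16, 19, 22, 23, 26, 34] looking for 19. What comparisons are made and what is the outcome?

Binary search for 19 in [3, 9, 14, 16, 19, 22, 23, 26, 34]:

lo=0, hi=8, mid=4, arr[mid]=19 -> Found target at index 4!

Binary search finds 19 at index 4 after 1 comparisons. The search repeatedly halves the search space by comparing with the middle element.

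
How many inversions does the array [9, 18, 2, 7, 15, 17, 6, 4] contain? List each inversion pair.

Finding inversions in [9, 18, 2, 7, 15, 17, 6, 4]:

(0, 2): arr[0]=9 > arr[2]=2
(0, 3): arr[0]=9 > arr[3]=7
(0, 6): arr[0]=9 > arr[6]=6
(0, 7): arr[0]=9 > arr[7]=4
(1, 2): arr[1]=18 > arr[2]=2
(1, 3): arr[1]=18 > arr[3]=7
(1, 4): arr[1]=18 > arr[4]=15
(1, 5): arr[1]=18 > arr[5]=17
(1, 6): arr[1]=18 > arr[6]=6
(1, 7): arr[1]=18 > arr[7]=4
(3, 6): arr[3]=7 > arr[6]=6
(3, 7): arr[3]=7 > arr[7]=4
(4, 6): arr[4]=15 > arr[6]=6
(4, 7): arr[4]=15 > arr[7]=4
(5, 6): arr[5]=17 > arr[6]=6
(5, 7): arr[5]=17 > arr[7]=4
(6, 7): arr[6]=6 > arr[7]=4

Total inversions: 17

The array has 17 inversion(s): (0,2), (0,3), (0,6), (0,7), (1,2), (1,3), (1,4), (1,5), (1,6), (1,7), (3,6), (3,7), (4,6), (4,7), (5,6), (5,7), (6,7). Each pair (i,j) satisfies i < j and arr[i] > arr[j].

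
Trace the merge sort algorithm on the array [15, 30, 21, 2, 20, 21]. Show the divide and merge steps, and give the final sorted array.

Merge sort trace:

Split: [15, 30, 21, 2, 20, 21] -> [15, 30, 21] and [2, 20, 21]
  Split: [15, 30, 21] -> [15] and [30, 21]
    Split: [30, 21] -> [30] and [21]
    Merge: [30] + [21] -> [21, 30]
  Merge: [15] + [21, 30] -> [15, 21, 30]
  Split: [2, 20, 21] -> [2] and [20, 21]
    Split: [20, 21] -> [20] and [21]
    Merge: [20] + [21] -> [20, 21]
  Merge: [2] + [20, 21] -> [2, 20, 21]
Merge: [15, 21, 30] + [2, 20, 21] -> [2, 15, 20, 21, 21, 30]

Final sorted array: [2, 15, 20, 21, 21, 30]

The merge sort proceeds by recursively splitting the array and merging sorted halves.
After all merges, the sorted array is [2, 15, 20, 21, 21, 30].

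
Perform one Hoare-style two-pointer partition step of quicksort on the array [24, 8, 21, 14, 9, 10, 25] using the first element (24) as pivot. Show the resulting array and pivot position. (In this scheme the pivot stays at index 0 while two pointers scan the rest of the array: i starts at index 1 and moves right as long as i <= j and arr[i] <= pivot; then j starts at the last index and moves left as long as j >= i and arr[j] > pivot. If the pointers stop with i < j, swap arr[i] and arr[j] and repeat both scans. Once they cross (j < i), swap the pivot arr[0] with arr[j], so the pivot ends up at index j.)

Hoare-style two-pointer partition with pivot = 24:

Initial array: [24, 8, 21, 14, 9, 10, 25]

Pointers start at i = 1, j = 6.
i ends at 6, j ends at 5: the pointers have crossed (j < i), so scanning stops.

Swap pivot arr[0] with arr[5] to place pivot at position 5: [10, 8, 21, 14, 9, 24, 25]
Pivot position: 5

After partitioning with pivot 24, the array becomes [10, 8, 21, 14, 9, 24, 25]. The pivot is placed at index 5. All elements to the left of the pivot are <= 24, and all elements to the right are > 24.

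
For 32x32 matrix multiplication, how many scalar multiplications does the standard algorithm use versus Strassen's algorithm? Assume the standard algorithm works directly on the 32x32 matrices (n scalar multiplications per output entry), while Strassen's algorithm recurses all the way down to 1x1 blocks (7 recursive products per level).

Matrix multiplication for 32x32 matrices:

Standard algorithm: 32^3 = 32768 multiplications
Strassen's algorithm: 7^(log2(32)) = 7^5 = 16807 multiplications
Savings: 32768 - 16807 = 15961 multiplications

Standard: 32768 multiplications (32^3). Strassen: 16807 multiplications (7^5). Strassen reduces 8 recursive multiplications to 7 at each level.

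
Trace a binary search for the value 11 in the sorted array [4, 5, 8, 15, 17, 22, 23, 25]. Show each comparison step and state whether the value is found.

Binary search for 11 in [4, 5, 8, 15, 17, 22, 23, 25]:

lo=0, hi=7, mid=3, arr[mid]=15 -> 15 > 11, search left half
lo=0, hi=2, mid=1, arr[mid]=5 -> 5 < 11, search right half
lo=2, hi=2, mid=2, arr[mid]=8 -> 8 < 11, search right half
lo=3 > hi=2, target 11 not found

Binary search determines that 11 is not in the array after 3 comparisons. The search space was exhausted without finding the target.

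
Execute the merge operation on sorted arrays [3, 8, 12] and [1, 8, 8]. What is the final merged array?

Merging process:

Compare 3 vs 1: take 1 from right. Merged: [1]
Compare 3 vs 8: take 3 from left. Merged: [1, 3]
Compare 8 vs 8: take 8 from left. Merged: [1, 3, 8]
Compare 12 vs 8: take 8 from right. Merged: [1, 3, 8, 8]
Compare 12 vs 8: take 8 from right. Merged: [1, 3, 8, 8, 8]
Append remaining from left: [12]. Merged: [1, 3, 8, 8, 8, 12]

Final merged array: [1, 3, 8, 8, 8, 12]
Total comparisons: 5

The merged array is [1, 3, 8, 8, 8, 12], requiring 5 comparisons. The merge step runs in O(n) time where n is the total number of elements.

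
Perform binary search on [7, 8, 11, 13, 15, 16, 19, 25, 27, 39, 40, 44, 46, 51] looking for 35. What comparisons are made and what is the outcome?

Binary search for 35 in [7, 8, 11, 13, 15, 16, 19, 25, 27, 39, 40, 44, 46, 51]:

lo=0, hi=13, mid=6, arr[mid]=19 -> 19 < 35, search right half
lo=7, hi=13, mid=10, arr[mid]=40 -> 40 > 35, search left half
lo=7, hi=9, mid=8, arr[mid]=27 -> 27 < 35, search right half
lo=9, hi=9, mid=9, arr[mid]=39 -> 39 > 35, search left half
lo=9 > hi=8, target 35 not found

Binary search determines that 35 is not in the array after 4 comparisons. The search space was exhausted without finding the target.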